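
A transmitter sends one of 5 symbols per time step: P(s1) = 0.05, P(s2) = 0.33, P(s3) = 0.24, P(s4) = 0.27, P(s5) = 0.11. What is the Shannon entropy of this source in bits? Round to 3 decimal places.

2.098 bits

H = −Σ pᵢ log₂ pᵢ.
−0.05·log₂(0.05) = 0.2161
−0.33·log₂(0.33) = 0.5278
−0.24·log₂(0.24) = 0.4941
−0.27·log₂(0.27) = 0.5100
−0.11·log₂(0.11) = 0.3503
Sum ≈ 2.0984 → 2.098 bits.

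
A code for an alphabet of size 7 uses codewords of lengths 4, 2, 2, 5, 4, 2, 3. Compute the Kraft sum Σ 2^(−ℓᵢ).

1.03125

With common denominator 2^5 = 32: Σ 2^(−ℓᵢ) = 2/32 + 8/32 + 8/32 + 1/32 + 2/32 + 8/32 + 4/32 = 33/32 = 1.03125.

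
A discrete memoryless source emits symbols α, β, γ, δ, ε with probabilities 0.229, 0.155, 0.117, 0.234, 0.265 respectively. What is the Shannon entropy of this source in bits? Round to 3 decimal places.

2.264 bits

H = −Σ pᵢ log₂ pᵢ.
−0.229·log₂(0.229) = 0.4870
−0.155·log₂(0.155) = 0.4169
−0.117·log₂(0.117) = 0.3622
−0.234·log₂(0.234) = 0.4903
−0.265·log₂(0.265) = 0.5077
Sum ≈ 2.2641 → 2.264 bits.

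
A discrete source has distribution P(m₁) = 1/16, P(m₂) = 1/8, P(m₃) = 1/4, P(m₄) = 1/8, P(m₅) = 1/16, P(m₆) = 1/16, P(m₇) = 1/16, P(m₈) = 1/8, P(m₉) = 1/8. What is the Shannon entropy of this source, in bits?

Each probability is a power of 1/2, so log₂(1/p) is an integer.
H = Σ p·log₂(1/p) = 1/16·4 + 1/8·3 + 1/4·2 + 1/8·3 + 1/16·4 + 1/16·4 + 1/16·4 + 1/8·3 + 1/8·3 = 3 bits.

3 bits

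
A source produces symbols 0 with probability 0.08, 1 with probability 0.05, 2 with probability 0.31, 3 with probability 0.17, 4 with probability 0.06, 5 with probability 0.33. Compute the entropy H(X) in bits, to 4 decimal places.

2.2373 bits

H = −Σ pᵢ log₂ pᵢ.
−0.08·log₂(0.08) = 0.2915
−0.05·log₂(0.05) = 0.2161
−0.31·log₂(0.31) = 0.5238
−0.17·log₂(0.17) = 0.4346
−0.06·log₂(0.06) = 0.2435
−0.33·log₂(0.33) = 0.5278
Sum ≈ 2.2373 → 2.2373 bits.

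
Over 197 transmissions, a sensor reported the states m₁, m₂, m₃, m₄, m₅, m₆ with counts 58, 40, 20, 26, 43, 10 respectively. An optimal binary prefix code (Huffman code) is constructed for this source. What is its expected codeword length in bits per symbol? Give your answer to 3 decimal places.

2.437 bits/symbol

Probabilities are the counts divided by 197.
Repeatedly combine the two least-probable nodes; the expected code length is the sum of the merged weights.
merge 10/197 + 20/197 → 30/197
merge 26/197 + 30/197 → 56/197
merge 40/197 + 43/197 → 83/197
merge 56/197 + 58/197 → 114/197
merge 83/197 + 114/197 → 1
L = 30/197 + 56/197 + 83/197 + 114/197 + 1 = 480/197 ≈ 2.437 bits/symbol.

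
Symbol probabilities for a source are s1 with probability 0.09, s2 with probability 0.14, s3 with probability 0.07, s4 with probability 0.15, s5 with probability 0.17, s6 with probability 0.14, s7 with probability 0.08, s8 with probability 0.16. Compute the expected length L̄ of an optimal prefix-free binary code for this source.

Repeatedly combine the two least-probable nodes; the expected code length is the sum of the merged weights.
merge 7/100 + 2/25 → 3/20
merge 9/100 + 7/50 → 23/100
merge 7/50 + 3/20 → 29/100
merge 3/20 + 4/25 → 31/100
merge 17/100 + 23/100 → 2/5
merge 29/100 + 31/100 → 3/5
merge 2/5 + 3/5 → 1
L = 3/20 + 23/100 + 29/100 + 31/100 + 2/5 + 3/5 + 1 = 149/50 = 2.98 bits/symbol.

2.98 bits/symbol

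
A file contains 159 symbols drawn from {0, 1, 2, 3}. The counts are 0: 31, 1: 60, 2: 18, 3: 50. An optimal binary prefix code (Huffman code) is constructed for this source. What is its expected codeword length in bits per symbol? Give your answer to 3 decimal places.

Probabilities are the counts divided by 159.
Repeatedly combine the two least-probable nodes; the expected code length is the sum of the merged weights.
merge 6/53 + 31/159 → 49/159
merge 49/159 + 50/159 → 33/53
merge 20/53 + 33/53 → 1
L = 49/159 + 33/53 + 1 = 307/159 ≈ 1.931 bits/symbol.

1.931 bits/symbol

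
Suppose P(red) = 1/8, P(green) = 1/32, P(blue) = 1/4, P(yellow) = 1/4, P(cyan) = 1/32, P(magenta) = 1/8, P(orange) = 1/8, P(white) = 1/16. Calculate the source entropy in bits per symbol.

2.6875 bits

Each probability is a power of 1/2, so log₂(1/p) is an integer.
H = Σ p·log₂(1/p) = 1/8·3 + 1/32·5 + 1/4·2 + 1/4·2 + 1/32·5 + 1/8·3 + 1/8·3 + 1/16·4 = 2.6875 bits.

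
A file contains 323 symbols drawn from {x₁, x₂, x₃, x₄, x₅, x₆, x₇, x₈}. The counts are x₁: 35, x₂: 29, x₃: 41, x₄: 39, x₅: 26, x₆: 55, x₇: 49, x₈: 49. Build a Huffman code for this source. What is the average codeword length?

Probabilities are the counts divided by 323.
Repeatedly combine the two least-probable nodes; the expected code length is the sum of the merged weights.
merge 26/323 + 29/323 → 55/323
merge 35/323 + 39/323 → 74/323
merge 41/323 + 49/323 → 90/323
merge 49/323 + 55/323 → 104/323
merge 55/323 + 74/323 → 129/323
merge 90/323 + 104/323 → 194/323
merge 129/323 + 194/323 → 1
L = 55/323 + 74/323 + 90/323 + 104/323 + 129/323 + 194/323 + 1 = 3 bits/symbol.

3 bits/symbol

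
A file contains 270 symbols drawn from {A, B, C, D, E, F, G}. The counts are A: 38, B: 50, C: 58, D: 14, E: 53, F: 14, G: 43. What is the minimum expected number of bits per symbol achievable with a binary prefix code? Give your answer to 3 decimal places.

Probabilities are the counts divided by 270.
Repeatedly combine the two least-probable nodes; the expected code length is the sum of the merged weights.
merge 7/135 + 7/135 → 14/135
merge 14/135 + 19/135 → 11/45
merge 43/270 + 5/27 → 31/90
merge 53/270 + 29/135 → 37/90
merge 11/45 + 31/90 → 53/90
merge 37/90 + 53/90 → 1
L = 14/135 + 11/45 + 31/90 + 37/90 + 53/90 + 1 = 727/270 ≈ 2.693 bits/symbol.

2.693 bits/symbol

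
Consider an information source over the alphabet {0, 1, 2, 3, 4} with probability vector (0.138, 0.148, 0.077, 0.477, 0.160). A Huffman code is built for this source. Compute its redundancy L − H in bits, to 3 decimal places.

Entropy H = −Σ p log₂ p ≈ 2.0195 bits.
Huffman merges: 77/1000+69/500→43/200; 37/250+4/25→77/250; 43/200+77/250→523/1000; 477/1000+523/1000→1. L = 1023/500 ≈ 2.0460.
L − H = 2.0460 − 2.0195 = 0.027 bits.

0.027 bits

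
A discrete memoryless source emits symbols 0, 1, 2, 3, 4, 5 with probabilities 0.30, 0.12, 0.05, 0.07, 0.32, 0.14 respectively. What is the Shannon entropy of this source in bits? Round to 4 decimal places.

H = −Σ pᵢ log₂ pᵢ.
−0.30·log₂(0.30) = 0.5211
−0.12·log₂(0.12) = 0.3671
−0.05·log₂(0.05) = 0.2161
−0.07·log₂(0.07) = 0.2686
−0.32·log₂(0.32) = 0.5260
−0.14·log₂(0.14) = 0.3971
Sum ≈ 2.2960 → 2.2960 bits.

2.2960 bits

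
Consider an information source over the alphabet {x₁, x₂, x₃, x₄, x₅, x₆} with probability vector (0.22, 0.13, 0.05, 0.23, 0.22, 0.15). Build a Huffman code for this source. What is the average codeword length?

Repeatedly combine the two least-probable nodes; the expected code length is the sum of the merged weights.
merge 1/20 + 13/100 → 9/50
merge 3/20 + 9/50 → 33/100
merge 11/50 + 11/50 → 11/25
merge 23/100 + 33/100 → 14/25
merge 11/25 + 14/25 → 1
L = 9/50 + 33/100 + 11/25 + 14/25 + 1 = 251/100 = 2.51 bits/symbol.

2.51 bits/symbol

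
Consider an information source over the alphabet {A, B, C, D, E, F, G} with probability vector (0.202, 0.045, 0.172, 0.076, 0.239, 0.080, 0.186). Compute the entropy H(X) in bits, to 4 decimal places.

H = −Σ pᵢ log₂ pᵢ.
−0.202·log₂(0.202) = 0.4661
−0.045·log₂(0.045) = 0.2013
−0.172·log₂(0.172) = 0.4368
−0.076·log₂(0.076) = 0.2826
−0.239·log₂(0.239) = 0.4935
−0.080·log₂(0.080) = 0.2915
−0.186·log₂(0.186) = 0.4514
Sum ≈ 2.6232 → 2.6232 bits.

2.6232 bits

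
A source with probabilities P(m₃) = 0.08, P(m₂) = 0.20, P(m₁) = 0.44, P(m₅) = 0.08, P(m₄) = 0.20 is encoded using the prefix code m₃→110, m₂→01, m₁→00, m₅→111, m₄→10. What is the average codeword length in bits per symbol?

2.16 bits/symbol

L̄ = Σ pᵢ·ℓᵢ = 0.08·3 + 0.20·2 + 0.44·2 + 0.08·3 + 0.20·2 = 2.16 bits/symbol.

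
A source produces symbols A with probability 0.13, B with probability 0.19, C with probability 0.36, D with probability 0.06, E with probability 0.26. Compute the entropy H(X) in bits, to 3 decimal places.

2.117 bits

H = −Σ pᵢ log₂ pᵢ.
−0.13·log₂(0.13) = 0.3826
−0.19·log₂(0.19) = 0.4552
−0.36·log₂(0.36) = 0.5306
−0.06·log₂(0.06) = 0.2435
−0.26·log₂(0.26) = 0.5053
Sum ≈ 2.1173 → 2.117 bits.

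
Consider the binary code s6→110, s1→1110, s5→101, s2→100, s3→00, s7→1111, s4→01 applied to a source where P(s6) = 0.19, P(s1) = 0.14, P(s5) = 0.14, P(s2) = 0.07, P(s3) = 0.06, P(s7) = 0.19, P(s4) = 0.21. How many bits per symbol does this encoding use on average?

L̄ = Σ pᵢ·ℓᵢ = 0.19·3 + 0.14·4 + 0.14·3 + 0.07·3 + 0.06·2 + 0.19·4 + 0.21·2 = 3.06 bits/symbol.

3.06 bits/symbol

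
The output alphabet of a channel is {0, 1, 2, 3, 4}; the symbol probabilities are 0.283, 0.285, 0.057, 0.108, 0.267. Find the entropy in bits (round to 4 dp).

H = −Σ pᵢ log₂ pᵢ.
−0.283·log₂(0.283) = 0.5154
−0.285·log₂(0.285) = 0.5161
−0.057·log₂(0.057) = 0.2356
−0.108·log₂(0.108) = 0.3468
−0.267·log₂(0.267) = 0.5087
Sum ≈ 2.1225 → 2.1225 bits.

2.1225 bits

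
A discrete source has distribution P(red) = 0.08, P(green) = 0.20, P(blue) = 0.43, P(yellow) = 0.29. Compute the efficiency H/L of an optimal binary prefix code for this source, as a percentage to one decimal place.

Entropy H = −Σ p log₂ p ≈ 1.7974 bits.
Huffman merges: 2/25+1/5→7/25; 7/25+29/100→57/100; 43/100+57/100→1. L = 37/20 ≈ 1.8500.
Efficiency = H/L = 1.7974/1.8500 = 97.2%.

97.2%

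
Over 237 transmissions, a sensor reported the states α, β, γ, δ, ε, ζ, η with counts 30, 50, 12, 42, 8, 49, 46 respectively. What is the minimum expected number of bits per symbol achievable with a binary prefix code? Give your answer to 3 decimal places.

Probabilities are the counts divided by 237.
Repeatedly combine the two least-probable nodes; the expected code length is the sum of the merged weights.
merge 8/237 + 4/79 → 20/237
merge 20/237 + 10/79 → 50/237
merge 14/79 + 46/237 → 88/237
merge 49/237 + 50/237 → 33/79
merge 50/237 + 88/237 → 46/79
merge 33/79 + 46/79 → 1
L = 20/237 + 50/237 + 88/237 + 33/79 + 46/79 + 1 = 8/3 ≈ 2.667 bits/symbol.

2.667 bits/symbol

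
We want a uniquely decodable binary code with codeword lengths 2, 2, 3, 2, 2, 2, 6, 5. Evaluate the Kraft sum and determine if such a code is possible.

With common denominator 2^6 = 64: Σ 2^(−ℓᵢ) = 16/64 + 16/64 + 8/64 + 16/64 + 16/64 + 16/64 + 1/64 + 2/64 = 91/64 = 1.421875.
Kraft's inequality requires Σ ≤ 1; here Σ = 1.421875 > 1, so no such prefix code exists.

1.421875; no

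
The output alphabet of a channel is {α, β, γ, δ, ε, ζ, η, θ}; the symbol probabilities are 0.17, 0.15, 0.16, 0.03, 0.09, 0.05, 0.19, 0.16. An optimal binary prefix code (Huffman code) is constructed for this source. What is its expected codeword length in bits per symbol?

Repeatedly combine the two least-probable nodes; the expected code length is the sum of the merged weights.
merge 3/100 + 1/20 → 2/25
merge 2/25 + 9/100 → 17/100
merge 3/20 + 4/25 → 31/100
merge 4/25 + 17/100 → 33/100
merge 17/100 + 19/100 → 9/25
merge 31/100 + 33/100 → 16/25
merge 9/25 + 16/25 → 1
L = 2/25 + 17/100 + 31/100 + 33/100 + 9/25 + 16/25 + 1 = 289/100 = 2.89 bits/symbol.

2.89 bits/symbol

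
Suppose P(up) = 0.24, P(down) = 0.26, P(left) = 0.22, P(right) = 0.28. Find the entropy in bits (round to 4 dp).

H = −Σ pᵢ log₂ pᵢ.
−0.24·log₂(0.24) = 0.4941
−0.26·log₂(0.26) = 0.5053
−0.22·log₂(0.22) = 0.4806
−0.28·log₂(0.28) = 0.5142
Sum ≈ 1.9942 → 1.9942 bits.

1.9942 bits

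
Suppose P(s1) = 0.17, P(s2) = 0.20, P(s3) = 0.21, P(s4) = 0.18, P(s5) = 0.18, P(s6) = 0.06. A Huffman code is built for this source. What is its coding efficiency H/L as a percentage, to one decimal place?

Entropy H = −Σ p log₂ p ≈ 2.5059 bits.
Huffman merges: 3/50+17/100→23/100; 9/50+9/50→9/25; 1/5+21/100→41/100; 23/100+9/25→59/100; 41/100+59/100→1. L = 259/100 ≈ 2.5900.
Efficiency = H/L = 2.5059/2.5900 = 96.8%.

96.8%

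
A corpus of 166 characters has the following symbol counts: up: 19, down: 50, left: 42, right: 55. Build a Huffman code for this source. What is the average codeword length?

Probabilities are the counts divided by 166.
Repeatedly combine the two least-probable nodes; the expected code length is the sum of the merged weights.
merge 19/166 + 21/83 → 61/166
merge 25/83 + 55/166 → 105/166
merge 61/166 + 105/166 → 1
L = 61/166 + 105/166 + 1 = 2 bits/symbol.

2 bits/symbol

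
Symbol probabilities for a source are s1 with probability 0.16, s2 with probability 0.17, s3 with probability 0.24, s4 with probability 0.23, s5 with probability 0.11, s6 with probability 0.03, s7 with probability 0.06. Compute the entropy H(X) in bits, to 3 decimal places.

2.585 bits

H = −Σ pᵢ log₂ pᵢ.
−0.16·log₂(0.16) = 0.4230
−0.17·log₂(0.17) = 0.4346
−0.24·log₂(0.24) = 0.4941
−0.23·log₂(0.23) = 0.4877
−0.11·log₂(0.11) = 0.3503
−0.03·log₂(0.03) = 0.1518
−0.06·log₂(0.06) = 0.2435
Sum ≈ 2.5850 → 2.585 bits.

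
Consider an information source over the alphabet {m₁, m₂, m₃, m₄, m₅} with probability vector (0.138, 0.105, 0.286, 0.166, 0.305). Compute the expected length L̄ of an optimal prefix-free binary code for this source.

2.243 bits/symbol

Repeatedly combine the two least-probable nodes; the expected code length is the sum of the merged weights.
merge 21/200 + 69/500 → 243/1000
merge 83/500 + 243/1000 → 409/1000
merge 143/500 + 61/200 → 591/1000
merge 409/1000 + 591/1000 → 1
L = 243/1000 + 409/1000 + 591/1000 + 1 = 2243/1000 = 2.243 bits/symbol.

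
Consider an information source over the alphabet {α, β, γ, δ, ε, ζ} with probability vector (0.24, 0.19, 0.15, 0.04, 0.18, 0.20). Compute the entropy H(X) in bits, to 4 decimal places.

H = −Σ pᵢ log₂ pᵢ.
−0.24·log₂(0.24) = 0.4941
−0.19·log₂(0.19) = 0.4552
−0.15·log₂(0.15) = 0.4105
−0.04·log₂(0.04) = 0.1858
−0.18·log₂(0.18) = 0.4453
−0.20·log₂(0.20) = 0.4644
Sum ≈ 2.4554 → 2.4554 bits.

2.4554 bits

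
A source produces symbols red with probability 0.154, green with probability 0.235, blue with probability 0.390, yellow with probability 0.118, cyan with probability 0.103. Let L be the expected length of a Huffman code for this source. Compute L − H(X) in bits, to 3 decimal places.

Entropy H = −Σ p log₂ p ≈ 2.1380 bits.
Huffman merges: 103/1000+59/500→221/1000; 77/500+221/1000→3/8; 47/200+3/8→61/100; 39/100+61/100→1. L = 1103/500 ≈ 2.2060.
L − H = 2.2060 − 2.1380 = 0.068 bits.

0.068 bits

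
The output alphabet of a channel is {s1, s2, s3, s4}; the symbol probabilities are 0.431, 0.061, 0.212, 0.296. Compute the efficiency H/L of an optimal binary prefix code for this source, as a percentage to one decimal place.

Entropy H = −Σ p log₂ p ≈ 1.7638 bits.
Huffman merges: 61/1000+53/250→273/1000; 273/1000+37/125→569/1000; 431/1000+569/1000→1. L = 921/500 ≈ 1.8420.
Efficiency = H/L = 1.7638/1.8420 = 95.8%.

95.8%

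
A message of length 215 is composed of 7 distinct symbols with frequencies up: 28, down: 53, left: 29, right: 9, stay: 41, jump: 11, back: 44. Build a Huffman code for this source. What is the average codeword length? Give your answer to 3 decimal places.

2.642 bits/symbol

Probabilities are the counts divided by 215.
Repeatedly combine the two least-probable nodes; the expected code length is the sum of the merged weights.
merge 9/215 + 11/215 → 4/43
merge 4/43 + 28/215 → 48/215
merge 29/215 + 41/215 → 14/43
merge 44/215 + 48/215 → 92/215
merge 53/215 + 14/43 → 123/215
merge 92/215 + 123/215 → 1
L = 4/43 + 48/215 + 14/43 + 92/215 + 123/215 + 1 = 568/215 ≈ 2.642 bits/symbol.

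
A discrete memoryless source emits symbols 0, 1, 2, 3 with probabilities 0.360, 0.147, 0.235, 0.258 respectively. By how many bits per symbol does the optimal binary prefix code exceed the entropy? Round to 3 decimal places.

0.068 bits

Entropy H = −Σ p log₂ p ≈ 1.9325 bits.
Huffman merges: 147/1000+47/200→191/500; 129/500+9/25→309/500; 191/500+309/500→1. L = 2 ≈ 2.0000.
L − H = 2.0000 − 1.9325 = 0.068 bits.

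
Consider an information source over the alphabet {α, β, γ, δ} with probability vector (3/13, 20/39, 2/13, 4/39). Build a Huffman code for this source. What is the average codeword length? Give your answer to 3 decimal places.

1.744 bits/symbol

Repeatedly combine the two least-probable nodes; the expected code length is the sum of the merged weights.
merge 4/39 + 2/13 → 10/39
merge 3/13 + 10/39 → 19/39
merge 19/39 + 20/39 → 1
L = 10/39 + 19/39 + 1 = 68/39 ≈ 1.744 bits/symbol.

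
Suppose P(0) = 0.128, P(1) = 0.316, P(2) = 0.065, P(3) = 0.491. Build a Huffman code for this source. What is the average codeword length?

Repeatedly combine the two least-probable nodes; the expected code length is the sum of the merged weights.
merge 13/200 + 16/125 → 193/1000
merge 193/1000 + 79/250 → 509/1000
merge 491/1000 + 509/1000 → 1
L = 193/1000 + 509/1000 + 1 = 851/500 = 1.702 bits/symbol.

1.702 bits/symbol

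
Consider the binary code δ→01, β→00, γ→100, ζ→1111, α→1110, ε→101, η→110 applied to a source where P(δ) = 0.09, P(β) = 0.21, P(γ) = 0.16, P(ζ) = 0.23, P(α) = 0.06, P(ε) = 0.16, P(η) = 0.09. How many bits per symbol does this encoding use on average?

2.99 bits/symbol

L̄ = Σ pᵢ·ℓᵢ = 0.09·2 + 0.21·2 + 0.16·3 + 0.23·4 + 0.06·4 + 0.16·3 + 0.09·3 = 2.99 bits/symbol.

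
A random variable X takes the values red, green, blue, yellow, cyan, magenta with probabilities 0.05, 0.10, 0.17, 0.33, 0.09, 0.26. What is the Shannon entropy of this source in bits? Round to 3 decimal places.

H = −Σ pᵢ log₂ pᵢ.
−0.05·log₂(0.05) = 0.2161
−0.10·log₂(0.10) = 0.3322
−0.17·log₂(0.17) = 0.4346
−0.33·log₂(0.33) = 0.5278
−0.09·log₂(0.09) = 0.3127
−0.26·log₂(0.26) = 0.5053
Sum ≈ 2.3286 → 2.329 bits.

2.329 bits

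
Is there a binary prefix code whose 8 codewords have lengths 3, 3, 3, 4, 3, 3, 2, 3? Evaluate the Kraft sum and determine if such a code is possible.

With common denominator 2^4 = 16: Σ 2^(−ℓᵢ) = 2/16 + 2/16 + 2/16 + 1/16 + 2/16 + 2/16 + 4/16 + 2/16 = 17/16 = 1.0625.
Kraft's inequality requires Σ ≤ 1; here Σ = 1.0625 > 1, so no such prefix code exists.

1.0625; no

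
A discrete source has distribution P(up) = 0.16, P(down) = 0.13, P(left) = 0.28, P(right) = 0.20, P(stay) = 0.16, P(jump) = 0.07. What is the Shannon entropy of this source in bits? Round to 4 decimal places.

H = −Σ pᵢ log₂ pᵢ.
−0.16·log₂(0.16) = 0.4230
−0.13·log₂(0.13) = 0.3826
−0.28·log₂(0.28) = 0.5142
−0.20·log₂(0.20) = 0.4644
−0.16·log₂(0.16) = 0.4230
−0.07·log₂(0.07) = 0.2686
Sum ≈ 2.4758 → 2.4758 bits.

2.4758 bits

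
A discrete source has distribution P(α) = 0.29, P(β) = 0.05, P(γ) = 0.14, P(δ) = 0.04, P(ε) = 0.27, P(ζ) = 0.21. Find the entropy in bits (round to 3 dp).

2.300 bits

H = −Σ pᵢ log₂ pᵢ.
−0.29·log₂(0.29) = 0.5179
−0.05·log₂(0.05) = 0.2161
−0.14·log₂(0.14) = 0.3971
−0.04·log₂(0.04) = 0.1858
−0.27·log₂(0.27) = 0.5100
−0.21·log₂(0.21) = 0.4728
Sum ≈ 2.2997 → 2.300 bits.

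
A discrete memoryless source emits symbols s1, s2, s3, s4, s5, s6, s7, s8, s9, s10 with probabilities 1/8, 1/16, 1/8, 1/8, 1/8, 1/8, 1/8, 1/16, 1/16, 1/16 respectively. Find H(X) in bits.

3.25 bits

Each probability is a power of 1/2, so log₂(1/p) is an integer.
H = Σ p·log₂(1/p) = 1/8·3 + 1/16·4 + 1/8·3 + 1/8·3 + 1/8·3 + 1/8·3 + 1/8·3 + 1/16·4 + 1/16·4 + 1/16·4 = 3.25 bits.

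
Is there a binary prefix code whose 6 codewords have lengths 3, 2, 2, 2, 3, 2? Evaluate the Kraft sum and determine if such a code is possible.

With common denominator 2^3 = 8: Σ 2^(−ℓᵢ) = 1/8 + 2/8 + 2/8 + 2/8 + 1/8 + 2/8 = 10/8 = 1.25.
Kraft's inequality requires Σ ≤ 1; here Σ = 1.25 > 1, so no such prefix code exists.

1.25; no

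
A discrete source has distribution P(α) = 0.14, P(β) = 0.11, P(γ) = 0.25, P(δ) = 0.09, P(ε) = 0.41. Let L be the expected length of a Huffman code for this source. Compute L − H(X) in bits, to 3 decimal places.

Entropy H = −Σ p log₂ p ≈ 2.0874 bits.
Huffman merges: 9/100+11/100→1/5; 7/50+1/5→17/50; 1/4+17/50→59/100; 41/100+59/100→1. L = 213/100 ≈ 2.1300.
L − H = 2.1300 − 2.0874 = 0.043 bits.

0.043 bits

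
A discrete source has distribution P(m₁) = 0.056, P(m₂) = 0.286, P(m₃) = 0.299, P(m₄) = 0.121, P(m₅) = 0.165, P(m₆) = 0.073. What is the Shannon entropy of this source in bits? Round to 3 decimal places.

H = −Σ pᵢ log₂ pᵢ.
−0.056·log₂(0.056) = 0.2329
−0.286·log₂(0.286) = 0.5165
−0.299·log₂(0.299) = 0.5208
−0.121·log₂(0.121) = 0.3687
−0.165·log₂(0.165) = 0.4289
−0.073·log₂(0.073) = 0.2756
Sum ≈ 2.3434 → 2.343 bits.

2.343 bits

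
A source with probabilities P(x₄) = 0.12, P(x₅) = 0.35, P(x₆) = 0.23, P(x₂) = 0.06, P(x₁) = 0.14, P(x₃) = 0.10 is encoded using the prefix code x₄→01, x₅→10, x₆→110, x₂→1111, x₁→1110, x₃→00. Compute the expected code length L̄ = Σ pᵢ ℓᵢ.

L̄ = Σ pᵢ·ℓᵢ = 0.12·2 + 0.35·2 + 0.23·3 + 0.06·4 + 0.14·4 + 0.10·2 = 2.63 bits/symbol.

2.63 bits/symbol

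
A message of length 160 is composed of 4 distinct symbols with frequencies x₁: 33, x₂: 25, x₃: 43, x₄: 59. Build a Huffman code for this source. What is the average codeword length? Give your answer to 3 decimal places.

Probabilities are the counts divided by 160.
Repeatedly combine the two least-probable nodes; the expected code length is the sum of the merged weights.
merge 5/32 + 33/160 → 29/80
merge 43/160 + 29/80 → 101/160
merge 59/160 + 101/160 → 1
L = 29/80 + 101/160 + 1 = 319/160 ≈ 1.994 bits/symbol.

1.994 bits/symbol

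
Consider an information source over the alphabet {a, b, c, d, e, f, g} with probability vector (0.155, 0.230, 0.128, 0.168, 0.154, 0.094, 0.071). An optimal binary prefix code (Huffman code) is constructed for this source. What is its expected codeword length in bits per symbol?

Repeatedly combine the two least-probable nodes; the expected code length is the sum of the merged weights.
merge 71/1000 + 47/500 → 33/200
merge 16/125 + 77/500 → 141/500
merge 31/200 + 33/200 → 8/25
merge 21/125 + 23/100 → 199/500
merge 141/500 + 8/25 → 301/500
merge 199/500 + 301/500 → 1
L = 33/200 + 141/500 + 8/25 + 199/500 + 301/500 + 1 = 2767/1000 = 2.767 bits/symbol.

2.767 bits/symbol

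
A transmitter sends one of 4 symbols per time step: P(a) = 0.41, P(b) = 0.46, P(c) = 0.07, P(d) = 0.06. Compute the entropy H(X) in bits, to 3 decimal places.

1.555 bits

H = −Σ pᵢ log₂ pᵢ.
−0.41·log₂(0.41) = 0.5274
−0.46·log₂(0.46) = 0.5153
−0.07·log₂(0.07) = 0.2686
−0.06·log₂(0.06) = 0.2435
Sum ≈ 1.5548 → 1.555 bits.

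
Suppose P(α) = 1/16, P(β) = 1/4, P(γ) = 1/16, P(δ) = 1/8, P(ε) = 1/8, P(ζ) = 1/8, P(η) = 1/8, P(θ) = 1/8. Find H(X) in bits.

Each probability is a power of 1/2, so log₂(1/p) is an integer.
H = Σ p·log₂(1/p) = 1/16·4 + 1/4·2 + 1/16·4 + 1/8·3 + 1/8·3 + 1/8·3 + 1/8·3 + 1/8·3 = 2.875 bits.

2.875 bits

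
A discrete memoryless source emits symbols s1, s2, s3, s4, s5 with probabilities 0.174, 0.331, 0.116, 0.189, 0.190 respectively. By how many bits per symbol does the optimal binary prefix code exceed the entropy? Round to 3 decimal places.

Entropy H = −Σ p log₂ p ≈ 2.2370 bits.
Huffman merges: 29/250+87/500→29/100; 189/1000+19/100→379/1000; 29/100+331/1000→621/1000; 379/1000+621/1000→1. L = 229/100 ≈ 2.2900.
L − H = 2.2900 − 2.2370 = 0.053 bits.

0.053 bits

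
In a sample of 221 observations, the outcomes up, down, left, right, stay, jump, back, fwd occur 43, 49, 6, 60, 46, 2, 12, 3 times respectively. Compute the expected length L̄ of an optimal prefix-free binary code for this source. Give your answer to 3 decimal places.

Probabilities are the counts divided by 221.
Repeatedly combine the two least-probable nodes; the expected code length is the sum of the merged weights.
merge 2/221 + 3/221 → 5/221
merge 5/221 + 6/221 → 11/221
merge 11/221 + 12/221 → 23/221
merge 23/221 + 43/221 → 66/221
merge 46/221 + 49/221 → 95/221
merge 60/221 + 66/221 → 126/221
merge 95/221 + 126/221 → 1
L = 5/221 + 11/221 + 23/221 + 66/221 + 95/221 + 126/221 + 1 = 547/221 ≈ 2.475 bits/symbol.

2.475 bits/symbol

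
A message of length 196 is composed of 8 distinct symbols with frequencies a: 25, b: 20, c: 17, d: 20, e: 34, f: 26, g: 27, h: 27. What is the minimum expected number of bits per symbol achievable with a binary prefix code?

3 bits/symbol

Probabilities are the counts divided by 196.
Repeatedly combine the two least-probable nodes; the expected code length is the sum of the merged weights.
merge 17/196 + 5/49 → 37/196
merge 5/49 + 25/196 → 45/196
merge 13/98 + 27/196 → 53/196
merge 27/196 + 17/98 → 61/196
merge 37/196 + 45/196 → 41/98
merge 53/196 + 61/196 → 57/98
merge 41/98 + 57/98 → 1
L = 37/196 + 45/196 + 53/196 + 61/196 + 41/98 + 57/98 + 1 = 3 bits/symbol.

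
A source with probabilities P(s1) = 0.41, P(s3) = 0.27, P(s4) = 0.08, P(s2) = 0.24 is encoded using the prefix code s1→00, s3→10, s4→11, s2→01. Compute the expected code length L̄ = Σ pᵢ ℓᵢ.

L̄ = Σ pᵢ·ℓᵢ = 0.41·2 + 0.27·2 + 0.08·2 + 0.24·2 = 2 bits/symbol.

2 bits/symbol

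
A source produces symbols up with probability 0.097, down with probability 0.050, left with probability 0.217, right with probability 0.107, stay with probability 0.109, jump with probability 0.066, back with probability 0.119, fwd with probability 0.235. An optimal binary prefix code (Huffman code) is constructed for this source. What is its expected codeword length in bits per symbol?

Repeatedly combine the two least-probable nodes; the expected code length is the sum of the merged weights.
merge 1/20 + 33/500 → 29/250
merge 97/1000 + 107/1000 → 51/250
merge 109/1000 + 29/250 → 9/40
merge 119/1000 + 51/250 → 323/1000
merge 217/1000 + 9/40 → 221/500
merge 47/200 + 323/1000 → 279/500
merge 221/500 + 279/500 → 1
L = 29/250 + 51/250 + 9/40 + 323/1000 + 221/500 + 279/500 + 1 = 717/250 = 2.868 bits/symbol.

2.868 bits/symbol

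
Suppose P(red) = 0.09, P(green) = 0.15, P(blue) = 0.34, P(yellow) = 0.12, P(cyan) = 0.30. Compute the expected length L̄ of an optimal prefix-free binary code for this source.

Repeatedly combine the two least-probable nodes; the expected code length is the sum of the merged weights.
merge 9/100 + 3/25 → 21/100
merge 3/20 + 21/100 → 9/25
merge 3/10 + 17/50 → 16/25
merge 9/25 + 16/25 → 1
L = 21/100 + 9/25 + 16/25 + 1 = 221/100 = 2.21 bits/symbol.

2.21 bits/symbol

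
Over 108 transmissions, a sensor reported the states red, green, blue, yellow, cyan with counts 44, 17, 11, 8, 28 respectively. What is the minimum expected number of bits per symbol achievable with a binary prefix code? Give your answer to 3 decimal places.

2.102 bits/symbol

Probabilities are the counts divided by 108.
Repeatedly combine the two least-probable nodes; the expected code length is the sum of the merged weights.
merge 2/27 + 11/108 → 19/108
merge 17/108 + 19/108 → 1/3
merge 7/27 + 1/3 → 16/27
merge 11/27 + 16/27 → 1
L = 19/108 + 1/3 + 16/27 + 1 = 227/108 ≈ 2.102 bits/symbol.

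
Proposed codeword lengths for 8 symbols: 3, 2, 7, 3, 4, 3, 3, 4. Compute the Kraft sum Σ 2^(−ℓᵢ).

0.8828125

With common denominator 2^7 = 128: Σ 2^(−ℓᵢ) = 16/128 + 32/128 + 1/128 + 16/128 + 8/128 + 16/128 + 16/128 + 8/128 = 113/128 = 0.8828125.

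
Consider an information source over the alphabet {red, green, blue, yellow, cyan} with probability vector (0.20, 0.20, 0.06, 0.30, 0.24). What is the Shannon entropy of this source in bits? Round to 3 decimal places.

H = −Σ pᵢ log₂ pᵢ.
−0.20·log₂(0.20) = 0.4644
−0.20·log₂(0.20) = 0.4644
−0.06·log₂(0.06) = 0.2435
−0.30·log₂(0.30) = 0.5211
−0.24·log₂(0.24) = 0.4941
Sum ≈ 2.1875 → 2.188 bits.

2.188 bits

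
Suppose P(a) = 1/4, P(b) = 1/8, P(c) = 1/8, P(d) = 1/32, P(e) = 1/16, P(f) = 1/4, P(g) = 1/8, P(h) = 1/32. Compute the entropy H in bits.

2.6875 bits

Each probability is a power of 1/2, so log₂(1/p) is an integer.
H = Σ p·log₂(1/p) = 1/4·2 + 1/8·3 + 1/8·3 + 1/32·5 + 1/16·4 + 1/4·2 + 1/8·3 + 1/32·5 = 2.6875 bits.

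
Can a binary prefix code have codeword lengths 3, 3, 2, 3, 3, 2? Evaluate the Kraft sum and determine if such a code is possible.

1; yes

With common denominator 2^3 = 8: Σ 2^(−ℓᵢ) = 1/8 + 1/8 + 2/8 + 1/8 + 1/8 + 2/8 = 8/8 = 1.
Kraft's inequality requires Σ ≤ 1; here Σ = 1 ≤ 1, so such a prefix code exists.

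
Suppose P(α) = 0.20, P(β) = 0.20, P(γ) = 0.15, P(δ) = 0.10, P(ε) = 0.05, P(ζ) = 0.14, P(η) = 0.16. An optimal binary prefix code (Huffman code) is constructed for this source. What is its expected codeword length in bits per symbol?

Repeatedly combine the two least-probable nodes; the expected code length is the sum of the merged weights.
merge 1/20 + 1/10 → 3/20
merge 7/50 + 3/20 → 29/100
merge 3/20 + 4/25 → 31/100
merge 1/5 + 1/5 → 2/5
merge 29/100 + 31/100 → 3/5
merge 2/5 + 3/5 → 1
L = 3/20 + 29/100 + 31/100 + 2/5 + 3/5 + 1 = 11/4 = 2.75 bits/symbol.

2.75 bits/symbol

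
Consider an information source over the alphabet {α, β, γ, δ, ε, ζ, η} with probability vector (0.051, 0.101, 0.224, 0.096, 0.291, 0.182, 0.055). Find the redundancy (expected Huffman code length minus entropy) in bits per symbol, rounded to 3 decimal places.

Entropy H = −Σ p log₂ p ≈ 2.5568 bits.
Huffman merges: 51/1000+11/200→53/500; 12/125+101/1000→197/1000; 53/500+91/500→36/125; 197/1000+28/125→421/1000; 36/125+291/1000→579/1000; 421/1000+579/1000→1. L = 2591/1000 ≈ 2.5910.
L − H = 2.5910 − 2.5568 = 0.034 bits.

0.034 bits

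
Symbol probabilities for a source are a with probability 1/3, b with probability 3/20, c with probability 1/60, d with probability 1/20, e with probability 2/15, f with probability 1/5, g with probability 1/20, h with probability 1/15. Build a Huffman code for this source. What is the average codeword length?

2.65 bits/symbol

Repeatedly combine the two least-probable nodes; the expected code length is the sum of the merged weights.
merge 1/60 + 1/20 → 1/15
merge 1/20 + 1/15 → 7/60
merge 1/15 + 7/60 → 11/60
merge 2/15 + 3/20 → 17/60
merge 11/60 + 1/5 → 23/60
merge 17/60 + 1/3 → 37/60
merge 23/60 + 37/60 → 1
L = 1/15 + 7/60 + 11/60 + 17/60 + 23/60 + 37/60 + 1 = 53/20 = 2.65 bits/symbol.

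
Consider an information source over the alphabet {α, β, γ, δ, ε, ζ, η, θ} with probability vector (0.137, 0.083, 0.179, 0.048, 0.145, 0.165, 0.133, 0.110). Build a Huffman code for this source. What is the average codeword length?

Repeatedly combine the two least-probable nodes; the expected code length is the sum of the merged weights.
merge 6/125 + 83/1000 → 131/1000
merge 11/100 + 131/1000 → 241/1000
merge 133/1000 + 137/1000 → 27/100
merge 29/200 + 33/200 → 31/100
merge 179/1000 + 241/1000 → 21/50
merge 27/100 + 31/100 → 29/50
merge 21/50 + 29/50 → 1
L = 131/1000 + 241/1000 + 27/100 + 31/100 + 21/50 + 29/50 + 1 = 369/125 = 2.952 bits/symbol.

2.952 bits/symbol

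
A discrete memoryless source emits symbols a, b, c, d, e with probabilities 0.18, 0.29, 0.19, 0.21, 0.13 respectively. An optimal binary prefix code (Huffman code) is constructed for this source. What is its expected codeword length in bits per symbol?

Repeatedly combine the two least-probable nodes; the expected code length is the sum of the merged weights.
merge 13/100 + 9/50 → 31/100
merge 19/100 + 21/100 → 2/5
merge 29/100 + 31/100 → 3/5
merge 2/5 + 3/5 → 1
L = 31/100 + 2/5 + 3/5 + 1 = 231/100 = 2.31 bits/symbol.

2.31 bits/symbol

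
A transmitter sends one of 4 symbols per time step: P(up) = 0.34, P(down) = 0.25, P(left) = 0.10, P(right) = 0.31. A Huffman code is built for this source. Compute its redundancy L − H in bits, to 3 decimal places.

0.115 bits

Entropy H = −Σ p log₂ p ≈ 1.8852 bits.
Huffman merges: 1/10+1/4→7/20; 31/100+17/50→13/20; 7/20+13/20→1. L = 2 ≈ 2.0000.
L − H = 2.0000 − 1.8852 = 0.115 bits.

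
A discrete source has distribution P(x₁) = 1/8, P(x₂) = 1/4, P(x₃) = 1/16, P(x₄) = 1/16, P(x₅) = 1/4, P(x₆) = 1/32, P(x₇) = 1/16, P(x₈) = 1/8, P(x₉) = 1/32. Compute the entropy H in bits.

Each probability is a power of 1/2, so log₂(1/p) is an integer.
H = Σ p·log₂(1/p) = 1/8·3 + 1/4·2 + 1/16·4 + 1/16·4 + 1/4·2 + 1/32·5 + 1/16·4 + 1/8·3 + 1/32·5 = 2.8125 bits.

2.8125 bits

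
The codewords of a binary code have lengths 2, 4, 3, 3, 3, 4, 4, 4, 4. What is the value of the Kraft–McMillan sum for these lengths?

0.9375

With common denominator 2^4 = 16: Σ 2^(−ℓᵢ) = 4/16 + 1/16 + 2/16 + 2/16 + 2/16 + 1/16 + 1/16 + 1/16 + 1/16 = 15/16 = 0.9375.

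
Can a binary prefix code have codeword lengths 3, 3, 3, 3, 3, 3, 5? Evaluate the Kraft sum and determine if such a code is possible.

With common denominator 2^5 = 32: Σ 2^(−ℓᵢ) = 4/32 + 4/32 + 4/32 + 4/32 + 4/32 + 4/32 + 1/32 = 25/32 = 0.78125.
Kraft's inequality requires Σ ≤ 1; here Σ = 0.78125 ≤ 1, so such a prefix code exists.

0.78125; yes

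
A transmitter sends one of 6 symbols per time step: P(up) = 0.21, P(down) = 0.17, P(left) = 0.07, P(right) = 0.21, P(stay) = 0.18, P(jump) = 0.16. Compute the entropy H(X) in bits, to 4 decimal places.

2.5171 bits

H = −Σ pᵢ log₂ pᵢ.
−0.21·log₂(0.21) = 0.4728
−0.17·log₂(0.17) = 0.4346
−0.07·log₂(0.07) = 0.2686
−0.21·log₂(0.21) = 0.4728
−0.18·log₂(0.18) = 0.4453
−0.16·log₂(0.16) = 0.4230
Sum ≈ 2.5171 → 2.5171 bits.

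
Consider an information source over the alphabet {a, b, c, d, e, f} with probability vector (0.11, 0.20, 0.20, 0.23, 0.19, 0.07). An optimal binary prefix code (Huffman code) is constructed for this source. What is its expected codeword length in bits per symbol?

Repeatedly combine the two least-probable nodes; the expected code length is the sum of the merged weights.
merge 7/100 + 11/100 → 9/50
merge 9/50 + 19/100 → 37/100
merge 1/5 + 1/5 → 2/5
merge 23/100 + 37/100 → 3/5
merge 2/5 + 3/5 → 1
L = 9/50 + 37/100 + 2/5 + 3/5 + 1 = 51/20 = 2.55 bits/symbol.

2.55 bits/symbol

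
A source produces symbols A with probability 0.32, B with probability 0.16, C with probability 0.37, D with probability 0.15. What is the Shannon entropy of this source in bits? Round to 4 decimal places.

1.8903 bits

H = −Σ pᵢ log₂ pᵢ.
−0.32·log₂(0.32) = 0.5260
−0.16·log₂(0.16) = 0.4230
−0.37·log₂(0.37) = 0.5307
−0.15·log₂(0.15) = 0.4105
Sum ≈ 1.8903 → 1.8903 bits.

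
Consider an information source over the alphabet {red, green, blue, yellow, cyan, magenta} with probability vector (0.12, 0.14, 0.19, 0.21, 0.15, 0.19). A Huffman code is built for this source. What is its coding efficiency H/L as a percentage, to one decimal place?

Entropy H = −Σ p log₂ p ≈ 2.5580 bits.
Huffman merges: 3/25+7/50→13/50; 3/20+19/100→17/50; 19/100+21/100→2/5; 13/50+17/50→3/5; 2/5+3/5→1. L = 13/5 ≈ 2.6000.
Efficiency = H/L = 2.5580/2.6000 = 98.4%.

98.4%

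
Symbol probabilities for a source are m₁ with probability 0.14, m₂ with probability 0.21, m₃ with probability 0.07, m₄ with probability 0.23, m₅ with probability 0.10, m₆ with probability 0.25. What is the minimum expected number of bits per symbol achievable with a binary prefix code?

2.48 bits/symbol

Repeatedly combine the two least-probable nodes; the expected code length is the sum of the merged weights.
merge 7/100 + 1/10 → 17/100
merge 7/50 + 17/100 → 31/100
merge 21/100 + 23/100 → 11/25
merge 1/4 + 31/100 → 14/25
merge 11/25 + 14/25 → 1
L = 17/100 + 31/100 + 11/25 + 14/25 + 1 = 62/25 = 2.48 bits/symbol.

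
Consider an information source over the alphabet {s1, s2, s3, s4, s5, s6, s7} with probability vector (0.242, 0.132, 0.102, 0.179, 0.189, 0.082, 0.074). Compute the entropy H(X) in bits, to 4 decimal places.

2.6893 bits

H = −Σ pᵢ log₂ pᵢ.
−0.242·log₂(0.242) = 0.4954
−0.132·log₂(0.132) = 0.3856
−0.102·log₂(0.102) = 0.3359
−0.179·log₂(0.179) = 0.4443
−0.189·log₂(0.189) = 0.4543
−0.082·log₂(0.082) = 0.2959
−0.074·log₂(0.074) = 0.2780
Sum ≈ 2.6893 → 2.6893 bits.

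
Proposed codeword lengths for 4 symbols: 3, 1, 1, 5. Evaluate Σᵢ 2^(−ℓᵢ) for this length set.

1.15625

With common denominator 2^5 = 32: Σ 2^(−ℓᵢ) = 4/32 + 16/32 + 16/32 + 1/32 = 37/32 = 1.15625.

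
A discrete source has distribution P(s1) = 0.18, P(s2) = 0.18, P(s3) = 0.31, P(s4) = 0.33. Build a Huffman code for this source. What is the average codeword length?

2 bits/symbol

Repeatedly combine the two least-probable nodes; the expected code length is the sum of the merged weights.
merge 9/50 + 9/50 → 9/25
merge 31/100 + 33/100 → 16/25
merge 9/25 + 16/25 → 1
L = 9/25 + 16/25 + 1 = 2 bits/symbol.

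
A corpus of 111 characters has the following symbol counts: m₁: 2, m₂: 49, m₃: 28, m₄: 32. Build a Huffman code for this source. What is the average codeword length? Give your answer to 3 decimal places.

1.829 bits/symbol

Probabilities are the counts divided by 111.
Repeatedly combine the two least-probable nodes; the expected code length is the sum of the merged weights.
merge 2/111 + 28/111 → 10/37
merge 10/37 + 32/111 → 62/111
merge 49/111 + 62/111 → 1
L = 10/37 + 62/111 + 1 = 203/111 ≈ 1.829 bits/symbol.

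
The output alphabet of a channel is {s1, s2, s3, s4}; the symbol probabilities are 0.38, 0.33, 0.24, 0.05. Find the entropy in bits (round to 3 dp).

1.769 bits

H = −Σ pᵢ log₂ pᵢ.
−0.38·log₂(0.38) = 0.5305
−0.33·log₂(0.33) = 0.5278
−0.24·log₂(0.24) = 0.4941
−0.05·log₂(0.05) = 0.2161
Sum ≈ 1.7685 → 1.769 bits.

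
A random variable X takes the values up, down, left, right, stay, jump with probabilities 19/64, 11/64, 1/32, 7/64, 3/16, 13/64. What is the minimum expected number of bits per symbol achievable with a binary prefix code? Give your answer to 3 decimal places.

Repeatedly combine the two least-probable nodes; the expected code length is the sum of the merged weights.
merge 1/32 + 7/64 → 9/64
merge 9/64 + 11/64 → 5/16
merge 3/16 + 13/64 → 25/64
merge 19/64 + 5/16 → 39/64
merge 25/64 + 39/64 → 1
L = 9/64 + 5/16 + 25/64 + 39/64 + 1 = 157/64 ≈ 2.453 bits/symbol.

2.453 bits/symbol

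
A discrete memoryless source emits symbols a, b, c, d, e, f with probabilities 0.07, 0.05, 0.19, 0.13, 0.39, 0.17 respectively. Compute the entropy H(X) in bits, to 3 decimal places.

H = −Σ pᵢ log₂ pᵢ.
−0.07·log₂(0.07) = 0.2686
−0.05·log₂(0.05) = 0.2161
−0.19·log₂(0.19) = 0.4552
−0.13·log₂(0.13) = 0.3826
−0.39·log₂(0.39) = 0.5298
−0.17·log₂(0.17) = 0.4346
Sum ≈ 2.2869 → 2.287 bits.

2.287 bits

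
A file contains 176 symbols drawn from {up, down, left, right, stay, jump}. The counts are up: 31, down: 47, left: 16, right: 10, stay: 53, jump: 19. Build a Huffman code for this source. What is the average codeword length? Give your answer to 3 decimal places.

2.403 bits/symbol

Probabilities are the counts divided by 176.
Repeatedly combine the two least-probable nodes; the expected code length is the sum of the merged weights.
merge 5/88 + 1/11 → 13/88
merge 19/176 + 13/88 → 45/176
merge 31/176 + 45/176 → 19/44
merge 47/176 + 53/176 → 25/44
merge 19/44 + 25/44 → 1
L = 13/88 + 45/176 + 19/44 + 25/44 + 1 = 423/176 ≈ 2.403 bits/symbol.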